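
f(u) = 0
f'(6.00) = 0.00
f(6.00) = 0.00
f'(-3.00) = 0.00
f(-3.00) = 0.00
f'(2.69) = 0.00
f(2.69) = 0.00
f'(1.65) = 0.00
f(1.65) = 0.00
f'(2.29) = 0.00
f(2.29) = 0.00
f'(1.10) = 0.00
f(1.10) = 0.00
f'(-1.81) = 0.00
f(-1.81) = 0.00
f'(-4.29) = 0.00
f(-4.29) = 0.00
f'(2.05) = 0.00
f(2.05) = 0.00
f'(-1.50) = 0.00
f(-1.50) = 0.00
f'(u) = 0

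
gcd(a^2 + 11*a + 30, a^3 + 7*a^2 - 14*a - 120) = a^2 + 11*a + 30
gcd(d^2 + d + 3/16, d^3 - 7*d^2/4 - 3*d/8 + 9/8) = d + 3/4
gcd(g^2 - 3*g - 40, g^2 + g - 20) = g + 5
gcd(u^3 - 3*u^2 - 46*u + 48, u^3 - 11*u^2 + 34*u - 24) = u - 1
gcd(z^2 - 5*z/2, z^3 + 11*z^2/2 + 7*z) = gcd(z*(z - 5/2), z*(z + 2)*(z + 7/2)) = z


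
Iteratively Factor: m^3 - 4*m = (m - 2)*(m^2 + 2*m) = (m - 2)*(m + 2)*(m)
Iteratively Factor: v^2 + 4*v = (v)*(v + 4)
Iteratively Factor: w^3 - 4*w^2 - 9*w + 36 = (w - 3)*(w^2 - w - 12) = (w - 4)*(w - 3)*(w + 3)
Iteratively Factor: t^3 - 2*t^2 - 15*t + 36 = (t - 3)*(t^2 + t - 12) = (t - 3)*(t + 4)*(t - 3)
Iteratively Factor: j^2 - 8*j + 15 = (j - 3)*(j - 5)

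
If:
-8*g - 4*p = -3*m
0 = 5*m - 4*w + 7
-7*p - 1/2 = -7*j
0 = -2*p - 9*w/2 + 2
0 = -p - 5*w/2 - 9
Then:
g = -2321/40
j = 1275/14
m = -167/5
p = 91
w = -40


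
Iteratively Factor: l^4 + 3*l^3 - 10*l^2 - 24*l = (l + 2)*(l^3 + l^2 - 12*l) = l*(l + 2)*(l^2 + l - 12) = l*(l + 2)*(l + 4)*(l - 3)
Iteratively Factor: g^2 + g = (g + 1)*(g)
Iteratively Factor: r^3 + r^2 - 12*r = (r)*(r^2 + r - 12) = r*(r - 3)*(r + 4)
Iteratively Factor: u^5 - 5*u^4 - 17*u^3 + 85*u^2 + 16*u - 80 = (u + 1)*(u^4 - 6*u^3 - 11*u^2 + 96*u - 80) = (u - 4)*(u + 1)*(u^3 - 2*u^2 - 19*u + 20) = (u - 4)*(u + 1)*(u + 4)*(u^2 - 6*u + 5) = (u - 4)*(u - 1)*(u + 1)*(u + 4)*(u - 5)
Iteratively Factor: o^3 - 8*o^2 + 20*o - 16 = (o - 2)*(o^2 - 6*o + 8) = (o - 4)*(o - 2)*(o - 2)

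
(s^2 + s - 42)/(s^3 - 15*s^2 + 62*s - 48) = (s + 7)/(s^2 - 9*s + 8)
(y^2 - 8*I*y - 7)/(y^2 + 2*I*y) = (y^2 - 8*I*y - 7)/(y*(y + 2*I))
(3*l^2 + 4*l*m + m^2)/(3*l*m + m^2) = (l + m)/m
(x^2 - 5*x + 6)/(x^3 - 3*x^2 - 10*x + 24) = (x - 3)/(x^2 - x - 12)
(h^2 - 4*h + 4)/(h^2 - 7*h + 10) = (h - 2)/(h - 5)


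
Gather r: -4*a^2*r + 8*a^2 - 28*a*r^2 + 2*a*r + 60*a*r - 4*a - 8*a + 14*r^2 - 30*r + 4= 8*a^2 - 12*a + r^2*(14 - 28*a) + r*(-4*a^2 + 62*a - 30) + 4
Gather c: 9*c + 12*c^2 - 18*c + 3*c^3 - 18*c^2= 3*c^3 - 6*c^2 - 9*c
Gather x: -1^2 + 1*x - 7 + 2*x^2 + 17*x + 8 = 2*x^2 + 18*x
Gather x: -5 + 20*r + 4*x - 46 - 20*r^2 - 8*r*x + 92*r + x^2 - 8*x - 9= -20*r^2 + 112*r + x^2 + x*(-8*r - 4) - 60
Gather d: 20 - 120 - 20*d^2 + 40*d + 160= -20*d^2 + 40*d + 60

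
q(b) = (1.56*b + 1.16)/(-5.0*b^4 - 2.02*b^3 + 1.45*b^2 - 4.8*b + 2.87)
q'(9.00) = 0.00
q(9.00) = -0.00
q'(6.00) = 0.00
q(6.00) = -0.00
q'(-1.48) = 2.29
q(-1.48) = 0.27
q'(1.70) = 0.13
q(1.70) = -0.07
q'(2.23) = 0.04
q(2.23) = -0.03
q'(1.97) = 0.07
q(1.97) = -0.05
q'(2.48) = 0.03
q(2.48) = -0.02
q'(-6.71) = 0.00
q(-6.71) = 0.00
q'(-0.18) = 0.74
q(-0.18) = 0.23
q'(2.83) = 0.02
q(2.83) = -0.02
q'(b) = (1.56*b + 1.16)*(20.0*b^3 + 6.06*b^2 - 2.9*b + 4.8)/(-5.0*b^4 - 2.02*b^3 + 1.45*b^2 - 4.8*b + 2.87)^2 + 1.56/(-5.0*b^4 - 2.02*b^3 + 1.45*b^2 - 4.8*b + 2.87)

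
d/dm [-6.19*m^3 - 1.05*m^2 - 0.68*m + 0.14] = -18.57*m^2 - 2.1*m - 0.68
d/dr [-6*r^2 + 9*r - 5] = 9 - 12*r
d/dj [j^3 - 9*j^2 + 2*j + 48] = 3*j^2 - 18*j + 2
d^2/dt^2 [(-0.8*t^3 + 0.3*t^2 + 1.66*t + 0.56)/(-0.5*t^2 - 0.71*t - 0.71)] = (4.44089209850063e-16*t^4 - 0.378439999999999*t^3 + 2.21868*t^2 + 4.76268*t + 1.20416)/(0.125*t^6 + 0.5325*t^5 + 1.28865*t^4 + 1.870211*t^3 + 1.829883*t^2 + 1.073733*t + 0.357911)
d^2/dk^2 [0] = 0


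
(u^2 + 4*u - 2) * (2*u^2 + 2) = 2*u^4 + 8*u^3 - 2*u^2 + 8*u - 4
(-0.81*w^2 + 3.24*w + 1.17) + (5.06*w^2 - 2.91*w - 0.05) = 4.25*w^2 + 0.33*w + 1.12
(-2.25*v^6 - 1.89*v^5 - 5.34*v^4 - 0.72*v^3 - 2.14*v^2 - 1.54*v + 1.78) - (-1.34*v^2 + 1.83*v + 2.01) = -2.25*v^6 - 1.89*v^5 - 5.34*v^4 - 0.72*v^3 - 0.8*v^2 - 3.37*v - 0.23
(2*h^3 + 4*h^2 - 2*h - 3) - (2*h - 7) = 2*h^3 + 4*h^2 - 4*h + 4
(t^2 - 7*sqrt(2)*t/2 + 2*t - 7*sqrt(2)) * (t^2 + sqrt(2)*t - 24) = t^4 - 5*sqrt(2)*t^3/2 + 2*t^3 - 31*t^2 - 5*sqrt(2)*t^2 - 62*t + 84*sqrt(2)*t + 168*sqrt(2)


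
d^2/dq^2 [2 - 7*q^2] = -14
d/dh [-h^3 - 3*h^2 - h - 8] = -3*h^2 - 6*h - 1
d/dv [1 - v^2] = -2*v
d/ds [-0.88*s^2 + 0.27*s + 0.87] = 0.27 - 1.76*s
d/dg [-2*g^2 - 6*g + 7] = -4*g - 6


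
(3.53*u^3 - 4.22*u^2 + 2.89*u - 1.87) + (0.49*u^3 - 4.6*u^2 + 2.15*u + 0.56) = 4.02*u^3 - 8.82*u^2 + 5.04*u - 1.31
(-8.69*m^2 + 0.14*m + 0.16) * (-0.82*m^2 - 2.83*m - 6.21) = 7.1258*m^4 + 24.4779*m^3 + 53.4375*m^2 - 1.3222*m - 0.9936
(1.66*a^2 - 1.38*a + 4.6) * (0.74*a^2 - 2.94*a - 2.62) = 1.2284*a^4 - 5.9016*a^3 + 3.112*a^2 - 9.9084*a - 12.052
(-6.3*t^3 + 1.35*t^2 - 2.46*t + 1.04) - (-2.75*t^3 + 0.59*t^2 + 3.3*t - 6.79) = -3.55*t^3 + 0.76*t^2 - 5.76*t + 7.83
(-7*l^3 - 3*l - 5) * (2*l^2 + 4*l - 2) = -14*l^5 - 28*l^4 + 8*l^3 - 22*l^2 - 14*l + 10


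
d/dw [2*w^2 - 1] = 4*w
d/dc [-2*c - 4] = -2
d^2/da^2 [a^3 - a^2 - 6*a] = 6*a - 2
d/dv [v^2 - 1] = 2*v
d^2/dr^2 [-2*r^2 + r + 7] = -4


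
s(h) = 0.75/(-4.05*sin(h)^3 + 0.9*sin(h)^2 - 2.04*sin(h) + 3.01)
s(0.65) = 0.62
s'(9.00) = -0.55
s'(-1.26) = 0.04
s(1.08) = -0.86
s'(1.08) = 4.65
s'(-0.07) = 0.17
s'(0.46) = 0.66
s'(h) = 0.75*(12.15*sin(h)^2*cos(h) - 1.8*sin(h)*cos(h) + 2.04*cos(h))/(-4.05*sin(h)^3 + 0.9*sin(h)^2 - 2.04*sin(h) + 3.01)^2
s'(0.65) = 2.21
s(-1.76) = 0.08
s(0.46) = 0.39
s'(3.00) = -0.20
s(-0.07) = 0.24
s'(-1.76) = -0.02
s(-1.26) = 0.08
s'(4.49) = -0.03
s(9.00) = 0.37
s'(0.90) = 12140.25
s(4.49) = 0.08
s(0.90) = 42.56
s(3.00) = 0.27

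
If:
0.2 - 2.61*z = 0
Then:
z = 0.08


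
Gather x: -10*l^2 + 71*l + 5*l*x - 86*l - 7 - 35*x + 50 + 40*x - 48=-10*l^2 - 15*l + x*(5*l + 5) - 5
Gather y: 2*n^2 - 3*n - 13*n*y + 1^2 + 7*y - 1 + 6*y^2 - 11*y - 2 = 2*n^2 - 3*n + 6*y^2 + y*(-13*n - 4) - 2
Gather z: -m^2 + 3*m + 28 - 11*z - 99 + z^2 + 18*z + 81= -m^2 + 3*m + z^2 + 7*z + 10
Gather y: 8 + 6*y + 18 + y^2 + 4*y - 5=y^2 + 10*y + 21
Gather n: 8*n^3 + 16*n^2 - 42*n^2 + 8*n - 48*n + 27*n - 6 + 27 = 8*n^3 - 26*n^2 - 13*n + 21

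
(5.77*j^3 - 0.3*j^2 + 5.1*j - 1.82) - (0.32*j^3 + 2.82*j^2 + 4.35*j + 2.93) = 5.45*j^3 - 3.12*j^2 + 0.75*j - 4.75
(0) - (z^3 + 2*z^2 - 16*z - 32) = -z^3 - 2*z^2 + 16*z + 32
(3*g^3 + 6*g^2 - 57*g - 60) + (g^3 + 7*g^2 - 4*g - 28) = 4*g^3 + 13*g^2 - 61*g - 88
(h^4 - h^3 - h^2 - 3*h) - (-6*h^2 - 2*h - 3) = h^4 - h^3 + 5*h^2 - h + 3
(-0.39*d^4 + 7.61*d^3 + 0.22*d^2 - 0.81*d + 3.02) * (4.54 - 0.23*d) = 0.0897*d^5 - 3.5209*d^4 + 34.4988*d^3 + 1.1851*d^2 - 4.372*d + 13.7108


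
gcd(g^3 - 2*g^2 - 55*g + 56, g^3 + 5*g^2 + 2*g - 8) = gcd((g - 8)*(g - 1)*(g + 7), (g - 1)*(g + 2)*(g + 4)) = g - 1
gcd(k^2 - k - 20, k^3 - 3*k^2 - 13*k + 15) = k - 5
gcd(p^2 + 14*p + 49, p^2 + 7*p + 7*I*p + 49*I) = p + 7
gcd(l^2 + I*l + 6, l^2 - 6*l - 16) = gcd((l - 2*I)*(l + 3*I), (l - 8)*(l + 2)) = 1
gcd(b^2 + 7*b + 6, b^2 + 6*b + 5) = b + 1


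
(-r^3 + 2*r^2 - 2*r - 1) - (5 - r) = -r^3 + 2*r^2 - r - 6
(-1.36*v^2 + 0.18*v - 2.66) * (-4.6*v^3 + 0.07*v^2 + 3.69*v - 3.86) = 6.256*v^5 - 0.9232*v^4 + 7.2302*v^3 + 5.7276*v^2 - 10.5102*v + 10.2676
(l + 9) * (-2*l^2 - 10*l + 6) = -2*l^3 - 28*l^2 - 84*l + 54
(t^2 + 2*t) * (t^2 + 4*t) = t^4 + 6*t^3 + 8*t^2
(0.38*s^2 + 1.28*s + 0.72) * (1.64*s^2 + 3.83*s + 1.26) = 0.6232*s^4 + 3.5546*s^3 + 6.562*s^2 + 4.3704*s + 0.9072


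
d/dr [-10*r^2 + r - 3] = 1 - 20*r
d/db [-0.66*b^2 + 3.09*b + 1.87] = 3.09 - 1.32*b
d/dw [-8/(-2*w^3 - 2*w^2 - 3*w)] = 8*(-6*w^2 - 4*w - 3)/(w^2*(2*w^2 + 2*w + 3)^2)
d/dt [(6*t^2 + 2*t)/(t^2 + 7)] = 2*(-t^2 + 42*t + 7)/(t^4 + 14*t^2 + 49)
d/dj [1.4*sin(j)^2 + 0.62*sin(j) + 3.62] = (2.8*sin(j) + 0.62)*cos(j)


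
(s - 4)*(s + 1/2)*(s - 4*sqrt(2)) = s^3 - 4*sqrt(2)*s^2 - 7*s^2/2 - 2*s + 14*sqrt(2)*s + 8*sqrt(2)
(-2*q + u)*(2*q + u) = -4*q^2 + u^2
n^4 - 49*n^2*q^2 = n^2*(n - 7*q)*(n + 7*q)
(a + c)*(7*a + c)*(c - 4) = 7*a^2*c - 28*a^2 + 8*a*c^2 - 32*a*c + c^3 - 4*c^2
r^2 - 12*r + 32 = (r - 8)*(r - 4)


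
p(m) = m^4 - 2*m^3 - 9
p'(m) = 4*m^3 - 6*m^2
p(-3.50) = 226.81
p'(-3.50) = -245.00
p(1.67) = -10.54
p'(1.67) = 1.90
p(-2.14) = 31.57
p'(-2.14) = -66.68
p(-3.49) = 224.37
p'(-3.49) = -243.11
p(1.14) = -10.27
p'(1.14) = -1.87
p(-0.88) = -7.04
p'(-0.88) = -7.37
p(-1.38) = -0.12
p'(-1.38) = -21.94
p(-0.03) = -9.00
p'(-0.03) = -0.01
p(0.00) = -9.00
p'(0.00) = 0.00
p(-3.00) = 126.00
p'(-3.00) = -162.00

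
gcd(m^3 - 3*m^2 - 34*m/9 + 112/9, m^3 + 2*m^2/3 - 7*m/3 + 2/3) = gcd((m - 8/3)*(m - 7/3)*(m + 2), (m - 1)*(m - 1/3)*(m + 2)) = m + 2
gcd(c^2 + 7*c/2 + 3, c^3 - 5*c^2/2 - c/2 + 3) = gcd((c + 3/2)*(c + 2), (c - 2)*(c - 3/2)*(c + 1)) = 1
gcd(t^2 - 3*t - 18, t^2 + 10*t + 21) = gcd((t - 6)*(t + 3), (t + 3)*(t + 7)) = t + 3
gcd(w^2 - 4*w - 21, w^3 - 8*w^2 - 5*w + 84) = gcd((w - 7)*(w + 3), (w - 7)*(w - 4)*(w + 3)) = w^2 - 4*w - 21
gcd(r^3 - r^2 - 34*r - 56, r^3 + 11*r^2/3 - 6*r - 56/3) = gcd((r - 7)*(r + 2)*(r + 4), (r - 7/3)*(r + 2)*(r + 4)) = r^2 + 6*r + 8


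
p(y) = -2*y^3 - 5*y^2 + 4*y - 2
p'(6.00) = -272.00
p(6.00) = -590.00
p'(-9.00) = -392.00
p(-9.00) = 1015.00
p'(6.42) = -307.50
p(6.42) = -711.62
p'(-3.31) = -28.64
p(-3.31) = 2.51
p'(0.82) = -8.23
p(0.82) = -3.18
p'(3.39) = -98.85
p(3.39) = -123.82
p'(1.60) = -27.36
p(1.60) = -16.59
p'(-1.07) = 7.83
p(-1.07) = -9.55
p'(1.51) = -24.78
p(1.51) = -14.25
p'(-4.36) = -66.46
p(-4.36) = 51.28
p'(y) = -6*y^2 - 10*y + 4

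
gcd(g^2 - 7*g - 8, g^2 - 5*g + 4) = 1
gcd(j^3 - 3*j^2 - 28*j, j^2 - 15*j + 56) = j - 7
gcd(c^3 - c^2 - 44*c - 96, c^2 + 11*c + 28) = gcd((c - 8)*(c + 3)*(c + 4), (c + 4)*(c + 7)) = c + 4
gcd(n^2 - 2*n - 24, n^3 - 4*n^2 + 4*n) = 1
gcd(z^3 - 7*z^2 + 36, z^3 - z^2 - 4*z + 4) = z + 2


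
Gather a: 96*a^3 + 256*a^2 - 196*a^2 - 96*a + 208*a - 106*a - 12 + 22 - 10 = 96*a^3 + 60*a^2 + 6*a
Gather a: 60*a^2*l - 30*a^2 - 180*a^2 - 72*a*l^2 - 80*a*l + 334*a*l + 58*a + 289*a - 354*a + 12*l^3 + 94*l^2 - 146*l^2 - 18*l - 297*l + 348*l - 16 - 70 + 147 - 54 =a^2*(60*l - 210) + a*(-72*l^2 + 254*l - 7) + 12*l^3 - 52*l^2 + 33*l + 7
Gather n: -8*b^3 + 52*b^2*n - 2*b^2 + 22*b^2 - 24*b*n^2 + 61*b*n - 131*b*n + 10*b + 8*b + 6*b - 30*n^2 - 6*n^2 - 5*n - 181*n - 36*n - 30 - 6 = -8*b^3 + 20*b^2 + 24*b + n^2*(-24*b - 36) + n*(52*b^2 - 70*b - 222) - 36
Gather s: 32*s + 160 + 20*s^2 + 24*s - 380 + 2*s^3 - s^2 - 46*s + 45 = 2*s^3 + 19*s^2 + 10*s - 175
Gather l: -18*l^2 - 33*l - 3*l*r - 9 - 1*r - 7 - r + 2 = -18*l^2 + l*(-3*r - 33) - 2*r - 14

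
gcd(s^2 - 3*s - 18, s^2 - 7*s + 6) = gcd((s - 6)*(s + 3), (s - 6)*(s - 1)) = s - 6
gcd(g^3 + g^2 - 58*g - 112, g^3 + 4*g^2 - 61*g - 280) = g^2 - g - 56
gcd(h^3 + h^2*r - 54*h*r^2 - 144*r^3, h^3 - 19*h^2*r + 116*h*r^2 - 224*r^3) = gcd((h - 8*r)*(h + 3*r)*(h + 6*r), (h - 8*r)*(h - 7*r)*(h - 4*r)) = -h + 8*r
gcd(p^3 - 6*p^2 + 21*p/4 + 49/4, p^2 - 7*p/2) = p - 7/2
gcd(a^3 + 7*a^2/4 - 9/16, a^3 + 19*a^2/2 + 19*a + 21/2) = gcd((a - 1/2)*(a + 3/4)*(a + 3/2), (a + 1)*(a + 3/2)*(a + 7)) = a + 3/2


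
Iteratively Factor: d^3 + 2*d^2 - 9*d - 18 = (d + 3)*(d^2 - d - 6) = (d + 2)*(d + 3)*(d - 3)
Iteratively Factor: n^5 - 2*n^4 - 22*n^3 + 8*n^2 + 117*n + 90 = (n + 3)*(n^4 - 5*n^3 - 7*n^2 + 29*n + 30) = (n + 2)*(n + 3)*(n^3 - 7*n^2 + 7*n + 15) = (n - 3)*(n + 2)*(n + 3)*(n^2 - 4*n - 5) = (n - 5)*(n - 3)*(n + 2)*(n + 3)*(n + 1)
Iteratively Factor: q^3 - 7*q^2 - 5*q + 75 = (q + 3)*(q^2 - 10*q + 25) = (q - 5)*(q + 3)*(q - 5)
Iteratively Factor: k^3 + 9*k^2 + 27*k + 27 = (k + 3)*(k^2 + 6*k + 9) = (k + 3)^2*(k + 3)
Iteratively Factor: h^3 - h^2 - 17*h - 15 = (h + 3)*(h^2 - 4*h - 5) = (h + 1)*(h + 3)*(h - 5)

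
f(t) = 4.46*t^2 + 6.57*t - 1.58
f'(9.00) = 86.85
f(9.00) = 418.81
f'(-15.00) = -127.23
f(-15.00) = 903.37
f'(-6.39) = -50.43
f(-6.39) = 138.55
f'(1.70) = 21.73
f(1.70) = 22.48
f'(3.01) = 33.42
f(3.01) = 58.60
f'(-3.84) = -27.68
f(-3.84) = 38.96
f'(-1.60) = -7.70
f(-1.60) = -0.67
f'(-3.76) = -26.97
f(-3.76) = 36.77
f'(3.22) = 35.29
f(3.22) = 65.82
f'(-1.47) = -6.54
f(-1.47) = -1.60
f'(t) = 8.92*t + 6.57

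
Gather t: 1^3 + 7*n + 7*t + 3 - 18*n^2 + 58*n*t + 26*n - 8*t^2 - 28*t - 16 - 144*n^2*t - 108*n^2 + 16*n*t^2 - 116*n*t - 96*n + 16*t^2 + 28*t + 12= -126*n^2 - 63*n + t^2*(16*n + 8) + t*(-144*n^2 - 58*n + 7)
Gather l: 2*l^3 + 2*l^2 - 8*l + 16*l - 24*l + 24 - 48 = 2*l^3 + 2*l^2 - 16*l - 24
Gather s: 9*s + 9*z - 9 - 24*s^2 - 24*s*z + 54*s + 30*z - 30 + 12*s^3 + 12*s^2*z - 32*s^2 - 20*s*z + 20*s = 12*s^3 + s^2*(12*z - 56) + s*(83 - 44*z) + 39*z - 39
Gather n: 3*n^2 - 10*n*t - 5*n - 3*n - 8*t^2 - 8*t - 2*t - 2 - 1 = 3*n^2 + n*(-10*t - 8) - 8*t^2 - 10*t - 3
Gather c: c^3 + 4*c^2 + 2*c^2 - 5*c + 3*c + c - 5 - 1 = c^3 + 6*c^2 - c - 6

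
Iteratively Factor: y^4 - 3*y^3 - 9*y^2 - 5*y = (y - 5)*(y^3 + 2*y^2 + y) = (y - 5)*(y + 1)*(y^2 + y) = (y - 5)*(y + 1)^2*(y)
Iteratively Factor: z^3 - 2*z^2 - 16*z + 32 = (z + 4)*(z^2 - 6*z + 8) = (z - 4)*(z + 4)*(z - 2)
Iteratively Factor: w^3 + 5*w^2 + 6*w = (w + 2)*(w^2 + 3*w) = (w + 2)*(w + 3)*(w)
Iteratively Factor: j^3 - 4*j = (j - 2)*(j^2 + 2*j) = (j - 2)*(j + 2)*(j)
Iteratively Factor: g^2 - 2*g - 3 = (g + 1)*(g - 3)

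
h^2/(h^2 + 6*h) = h/(h + 6)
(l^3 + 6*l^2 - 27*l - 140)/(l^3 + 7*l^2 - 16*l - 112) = (l - 5)/(l - 4)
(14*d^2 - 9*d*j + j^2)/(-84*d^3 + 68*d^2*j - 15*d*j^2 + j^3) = -1/(6*d - j)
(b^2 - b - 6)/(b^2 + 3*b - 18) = (b + 2)/(b + 6)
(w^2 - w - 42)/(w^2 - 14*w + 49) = (w + 6)/(w - 7)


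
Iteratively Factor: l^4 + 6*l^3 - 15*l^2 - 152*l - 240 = (l - 5)*(l^3 + 11*l^2 + 40*l + 48) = (l - 5)*(l + 4)*(l^2 + 7*l + 12) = (l - 5)*(l + 4)^2*(l + 3)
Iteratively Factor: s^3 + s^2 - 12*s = (s - 3)*(s^2 + 4*s) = (s - 3)*(s + 4)*(s)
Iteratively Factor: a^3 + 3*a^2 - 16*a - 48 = (a + 4)*(a^2 - a - 12) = (a - 4)*(a + 4)*(a + 3)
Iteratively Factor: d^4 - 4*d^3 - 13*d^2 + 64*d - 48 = (d - 4)*(d^3 - 13*d + 12) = (d - 4)*(d + 4)*(d^2 - 4*d + 3) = (d - 4)*(d - 3)*(d + 4)*(d - 1)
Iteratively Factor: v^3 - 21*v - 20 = (v + 4)*(v^2 - 4*v - 5) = (v + 1)*(v + 4)*(v - 5)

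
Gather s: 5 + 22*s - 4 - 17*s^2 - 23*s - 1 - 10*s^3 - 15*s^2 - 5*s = -10*s^3 - 32*s^2 - 6*s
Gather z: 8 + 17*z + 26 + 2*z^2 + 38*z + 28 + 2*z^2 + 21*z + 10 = 4*z^2 + 76*z + 72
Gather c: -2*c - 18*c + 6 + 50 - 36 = 20 - 20*c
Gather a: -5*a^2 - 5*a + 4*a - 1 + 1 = -5*a^2 - a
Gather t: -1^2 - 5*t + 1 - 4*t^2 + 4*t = -4*t^2 - t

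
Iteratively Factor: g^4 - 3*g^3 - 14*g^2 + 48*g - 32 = (g + 4)*(g^3 - 7*g^2 + 14*g - 8) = (g - 1)*(g + 4)*(g^2 - 6*g + 8) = (g - 2)*(g - 1)*(g + 4)*(g - 4)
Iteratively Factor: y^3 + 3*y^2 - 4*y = (y)*(y^2 + 3*y - 4) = y*(y + 4)*(y - 1)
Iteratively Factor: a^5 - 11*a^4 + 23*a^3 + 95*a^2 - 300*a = (a - 5)*(a^4 - 6*a^3 - 7*a^2 + 60*a) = (a - 5)^2*(a^3 - a^2 - 12*a) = (a - 5)^2*(a - 4)*(a^2 + 3*a) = (a - 5)^2*(a - 4)*(a + 3)*(a)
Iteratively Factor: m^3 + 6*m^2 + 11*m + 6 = (m + 1)*(m^2 + 5*m + 6) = (m + 1)*(m + 3)*(m + 2)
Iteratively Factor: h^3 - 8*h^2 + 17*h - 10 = (h - 2)*(h^2 - 6*h + 5) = (h - 2)*(h - 1)*(h - 5)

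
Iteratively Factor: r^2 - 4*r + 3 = (r - 1)*(r - 3)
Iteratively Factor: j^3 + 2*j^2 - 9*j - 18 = (j + 3)*(j^2 - j - 6) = (j - 3)*(j + 3)*(j + 2)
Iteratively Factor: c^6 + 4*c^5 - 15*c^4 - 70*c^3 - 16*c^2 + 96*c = (c + 2)*(c^5 + 2*c^4 - 19*c^3 - 32*c^2 + 48*c) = (c + 2)*(c + 3)*(c^4 - c^3 - 16*c^2 + 16*c) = (c + 2)*(c + 3)*(c + 4)*(c^3 - 5*c^2 + 4*c) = c*(c + 2)*(c + 3)*(c + 4)*(c^2 - 5*c + 4) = c*(c - 4)*(c + 2)*(c + 3)*(c + 4)*(c - 1)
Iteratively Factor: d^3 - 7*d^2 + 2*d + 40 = (d + 2)*(d^2 - 9*d + 20) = (d - 5)*(d + 2)*(d - 4)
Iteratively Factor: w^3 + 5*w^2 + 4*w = (w)*(w^2 + 5*w + 4) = w*(w + 4)*(w + 1)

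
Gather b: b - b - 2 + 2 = 0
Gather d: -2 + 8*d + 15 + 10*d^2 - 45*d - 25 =10*d^2 - 37*d - 12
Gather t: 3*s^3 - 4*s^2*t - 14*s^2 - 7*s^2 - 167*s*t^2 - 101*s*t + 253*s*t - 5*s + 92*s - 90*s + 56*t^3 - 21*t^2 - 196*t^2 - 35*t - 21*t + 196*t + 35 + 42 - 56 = 3*s^3 - 21*s^2 - 3*s + 56*t^3 + t^2*(-167*s - 217) + t*(-4*s^2 + 152*s + 140) + 21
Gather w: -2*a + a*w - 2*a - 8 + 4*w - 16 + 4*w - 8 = -4*a + w*(a + 8) - 32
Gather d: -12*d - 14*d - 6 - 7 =-26*d - 13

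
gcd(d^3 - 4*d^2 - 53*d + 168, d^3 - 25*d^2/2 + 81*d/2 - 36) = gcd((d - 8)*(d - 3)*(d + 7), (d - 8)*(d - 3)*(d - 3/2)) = d^2 - 11*d + 24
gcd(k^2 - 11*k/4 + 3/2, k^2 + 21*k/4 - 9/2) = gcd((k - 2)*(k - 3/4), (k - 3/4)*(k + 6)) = k - 3/4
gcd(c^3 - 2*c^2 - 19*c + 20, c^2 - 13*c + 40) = c - 5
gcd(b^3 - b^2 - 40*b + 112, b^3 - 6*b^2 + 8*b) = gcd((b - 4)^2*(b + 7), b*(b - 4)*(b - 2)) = b - 4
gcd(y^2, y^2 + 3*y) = y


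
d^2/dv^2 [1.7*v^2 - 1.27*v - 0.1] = 3.40000000000000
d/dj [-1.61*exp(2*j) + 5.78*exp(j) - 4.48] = (5.78 - 3.22*exp(j))*exp(j)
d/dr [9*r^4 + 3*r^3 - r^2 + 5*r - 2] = 36*r^3 + 9*r^2 - 2*r + 5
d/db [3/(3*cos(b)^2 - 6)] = 4*sin(2*b)/(3 - cos(2*b))^2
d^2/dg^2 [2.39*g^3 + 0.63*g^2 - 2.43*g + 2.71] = 14.34*g + 1.26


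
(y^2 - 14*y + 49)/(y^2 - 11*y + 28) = (y - 7)/(y - 4)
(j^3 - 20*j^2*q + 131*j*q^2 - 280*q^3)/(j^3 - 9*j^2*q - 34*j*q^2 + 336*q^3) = (j - 5*q)/(j + 6*q)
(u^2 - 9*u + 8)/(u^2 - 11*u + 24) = (u - 1)/(u - 3)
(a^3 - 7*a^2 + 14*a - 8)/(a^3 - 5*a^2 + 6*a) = (a^2 - 5*a + 4)/(a*(a - 3))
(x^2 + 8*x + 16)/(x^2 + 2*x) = (x^2 + 8*x + 16)/(x*(x + 2))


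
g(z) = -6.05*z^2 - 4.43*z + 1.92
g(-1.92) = -11.88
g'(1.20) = -18.95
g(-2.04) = -14.22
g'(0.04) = -4.91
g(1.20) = -12.11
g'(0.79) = -13.99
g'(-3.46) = 37.44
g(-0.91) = 0.94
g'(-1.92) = 18.80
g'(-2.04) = 20.25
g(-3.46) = -55.18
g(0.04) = 1.73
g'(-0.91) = 6.58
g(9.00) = -528.00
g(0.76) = -4.94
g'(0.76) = -13.63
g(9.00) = -528.00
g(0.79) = -5.36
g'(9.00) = -113.33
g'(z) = -12.1*z - 4.43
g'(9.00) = -113.33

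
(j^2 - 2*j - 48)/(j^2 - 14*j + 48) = (j + 6)/(j - 6)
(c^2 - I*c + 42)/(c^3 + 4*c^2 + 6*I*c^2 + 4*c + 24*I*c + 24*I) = (c - 7*I)/(c^2 + 4*c + 4)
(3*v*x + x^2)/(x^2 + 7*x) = (3*v + x)/(x + 7)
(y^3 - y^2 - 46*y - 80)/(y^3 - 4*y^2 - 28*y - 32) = (y + 5)/(y + 2)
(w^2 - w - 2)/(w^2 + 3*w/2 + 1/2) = 2*(w - 2)/(2*w + 1)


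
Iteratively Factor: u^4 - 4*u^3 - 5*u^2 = (u - 5)*(u^3 + u^2) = u*(u - 5)*(u^2 + u) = u*(u - 5)*(u + 1)*(u)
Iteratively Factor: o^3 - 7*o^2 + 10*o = (o)*(o^2 - 7*o + 10) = o*(o - 5)*(o - 2)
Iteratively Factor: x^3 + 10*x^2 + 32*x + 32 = (x + 2)*(x^2 + 8*x + 16) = (x + 2)*(x + 4)*(x + 4)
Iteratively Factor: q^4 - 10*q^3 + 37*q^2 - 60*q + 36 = (q - 3)*(q^3 - 7*q^2 + 16*q - 12) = (q - 3)*(q - 2)*(q^2 - 5*q + 6) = (q - 3)*(q - 2)^2*(q - 3)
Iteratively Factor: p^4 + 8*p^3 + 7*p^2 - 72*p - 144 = (p + 4)*(p^3 + 4*p^2 - 9*p - 36) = (p + 4)^2*(p^2 - 9) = (p + 3)*(p + 4)^2*(p - 3)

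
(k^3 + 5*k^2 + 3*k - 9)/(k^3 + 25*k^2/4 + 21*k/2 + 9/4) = 4*(k - 1)/(4*k + 1)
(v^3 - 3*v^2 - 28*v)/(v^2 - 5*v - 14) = v*(v + 4)/(v + 2)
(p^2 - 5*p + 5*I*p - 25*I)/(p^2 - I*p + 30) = (p - 5)/(p - 6*I)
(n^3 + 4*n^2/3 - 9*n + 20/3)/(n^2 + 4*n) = n - 8/3 + 5/(3*n)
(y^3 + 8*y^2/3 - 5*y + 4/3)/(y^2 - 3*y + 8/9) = 3*(y^2 + 3*y - 4)/(3*y - 8)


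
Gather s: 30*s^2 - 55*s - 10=30*s^2 - 55*s - 10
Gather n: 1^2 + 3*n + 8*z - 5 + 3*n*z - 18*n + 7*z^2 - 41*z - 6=n*(3*z - 15) + 7*z^2 - 33*z - 10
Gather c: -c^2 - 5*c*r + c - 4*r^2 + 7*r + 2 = -c^2 + c*(1 - 5*r) - 4*r^2 + 7*r + 2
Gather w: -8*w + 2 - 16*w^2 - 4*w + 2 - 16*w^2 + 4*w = -32*w^2 - 8*w + 4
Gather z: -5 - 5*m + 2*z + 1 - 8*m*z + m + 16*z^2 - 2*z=-8*m*z - 4*m + 16*z^2 - 4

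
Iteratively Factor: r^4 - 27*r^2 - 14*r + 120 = (r - 5)*(r^3 + 5*r^2 - 2*r - 24) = (r - 5)*(r - 2)*(r^2 + 7*r + 12) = (r - 5)*(r - 2)*(r + 4)*(r + 3)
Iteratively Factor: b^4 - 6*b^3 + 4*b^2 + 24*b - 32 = (b - 4)*(b^3 - 2*b^2 - 4*b + 8) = (b - 4)*(b - 2)*(b^2 - 4) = (b - 4)*(b - 2)*(b + 2)*(b - 2)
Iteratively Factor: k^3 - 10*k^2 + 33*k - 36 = (k - 3)*(k^2 - 7*k + 12) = (k - 3)^2*(k - 4)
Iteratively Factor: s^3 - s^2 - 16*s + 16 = (s + 4)*(s^2 - 5*s + 4) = (s - 4)*(s + 4)*(s - 1)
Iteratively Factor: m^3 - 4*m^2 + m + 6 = (m - 3)*(m^2 - m - 2) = (m - 3)*(m - 2)*(m + 1)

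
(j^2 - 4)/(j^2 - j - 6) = (j - 2)/(j - 3)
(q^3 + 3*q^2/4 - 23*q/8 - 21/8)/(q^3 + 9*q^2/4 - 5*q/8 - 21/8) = (4*q^2 - 3*q - 7)/(4*q^2 + 3*q - 7)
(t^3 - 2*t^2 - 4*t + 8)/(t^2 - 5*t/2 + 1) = 2*(t^2 - 4)/(2*t - 1)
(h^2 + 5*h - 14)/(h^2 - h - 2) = (h + 7)/(h + 1)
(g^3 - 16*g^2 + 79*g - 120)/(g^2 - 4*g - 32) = (g^2 - 8*g + 15)/(g + 4)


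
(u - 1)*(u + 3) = u^2 + 2*u - 3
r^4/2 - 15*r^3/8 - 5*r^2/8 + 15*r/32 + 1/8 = (r/2 + 1/4)*(r - 4)*(r - 1/2)*(r + 1/4)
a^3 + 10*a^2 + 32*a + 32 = (a + 2)*(a + 4)^2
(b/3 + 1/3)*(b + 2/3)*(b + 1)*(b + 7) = b^4/3 + 29*b^3/9 + 7*b^2 + 17*b/3 + 14/9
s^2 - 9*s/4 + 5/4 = (s - 5/4)*(s - 1)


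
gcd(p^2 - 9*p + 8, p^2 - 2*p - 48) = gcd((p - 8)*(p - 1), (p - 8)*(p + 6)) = p - 8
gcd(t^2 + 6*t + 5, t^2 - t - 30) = t + 5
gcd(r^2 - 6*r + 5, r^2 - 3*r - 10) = r - 5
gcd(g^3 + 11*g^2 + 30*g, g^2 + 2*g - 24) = g + 6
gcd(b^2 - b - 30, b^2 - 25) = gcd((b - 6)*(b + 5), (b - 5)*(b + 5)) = b + 5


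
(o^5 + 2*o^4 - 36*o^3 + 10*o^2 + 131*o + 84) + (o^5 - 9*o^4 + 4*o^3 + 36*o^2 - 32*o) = 2*o^5 - 7*o^4 - 32*o^3 + 46*o^2 + 99*o + 84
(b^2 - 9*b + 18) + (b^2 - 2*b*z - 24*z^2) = 2*b^2 - 2*b*z - 9*b - 24*z^2 + 18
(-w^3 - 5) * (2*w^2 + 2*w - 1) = -2*w^5 - 2*w^4 + w^3 - 10*w^2 - 10*w + 5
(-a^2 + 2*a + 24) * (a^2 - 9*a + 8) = -a^4 + 11*a^3 - 2*a^2 - 200*a + 192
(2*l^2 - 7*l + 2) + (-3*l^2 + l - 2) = -l^2 - 6*l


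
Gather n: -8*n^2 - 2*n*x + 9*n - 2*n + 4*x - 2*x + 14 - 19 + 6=-8*n^2 + n*(7 - 2*x) + 2*x + 1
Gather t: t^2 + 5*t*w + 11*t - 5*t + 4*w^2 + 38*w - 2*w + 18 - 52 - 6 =t^2 + t*(5*w + 6) + 4*w^2 + 36*w - 40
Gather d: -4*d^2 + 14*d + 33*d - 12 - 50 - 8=-4*d^2 + 47*d - 70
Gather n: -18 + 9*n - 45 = 9*n - 63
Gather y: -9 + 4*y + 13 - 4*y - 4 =0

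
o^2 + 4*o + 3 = (o + 1)*(o + 3)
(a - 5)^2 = a^2 - 10*a + 25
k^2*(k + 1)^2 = k^4 + 2*k^3 + k^2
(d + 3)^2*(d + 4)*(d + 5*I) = d^4 + 10*d^3 + 5*I*d^3 + 33*d^2 + 50*I*d^2 + 36*d + 165*I*d + 180*I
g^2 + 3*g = g*(g + 3)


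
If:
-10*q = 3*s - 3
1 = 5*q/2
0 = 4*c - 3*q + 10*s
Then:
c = 17/15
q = 2/5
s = -1/3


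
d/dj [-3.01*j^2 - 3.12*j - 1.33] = -6.02*j - 3.12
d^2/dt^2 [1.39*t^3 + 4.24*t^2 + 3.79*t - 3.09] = 8.34*t + 8.48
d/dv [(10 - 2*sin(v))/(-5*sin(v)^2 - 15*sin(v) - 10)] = 2*(10*sin(v) + cos(v)^2 + 16)*cos(v)/(5*(sin(v)^2 + 3*sin(v) + 2)^2)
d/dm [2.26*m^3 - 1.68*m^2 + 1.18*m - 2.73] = 6.78*m^2 - 3.36*m + 1.18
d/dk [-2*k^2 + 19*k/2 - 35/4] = 19/2 - 4*k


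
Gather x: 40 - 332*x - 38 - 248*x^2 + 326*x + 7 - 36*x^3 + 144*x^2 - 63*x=-36*x^3 - 104*x^2 - 69*x + 9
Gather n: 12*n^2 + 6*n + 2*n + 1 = 12*n^2 + 8*n + 1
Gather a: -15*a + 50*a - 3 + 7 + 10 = 35*a + 14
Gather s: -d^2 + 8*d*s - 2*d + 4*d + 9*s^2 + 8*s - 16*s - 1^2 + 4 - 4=-d^2 + 2*d + 9*s^2 + s*(8*d - 8) - 1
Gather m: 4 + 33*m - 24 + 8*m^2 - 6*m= 8*m^2 + 27*m - 20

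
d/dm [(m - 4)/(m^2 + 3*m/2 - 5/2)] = 2*(-2*m^2 + 16*m + 7)/(4*m^4 + 12*m^3 - 11*m^2 - 30*m + 25)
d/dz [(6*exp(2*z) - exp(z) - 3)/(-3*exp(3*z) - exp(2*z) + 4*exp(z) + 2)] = (18*exp(4*z) - 6*exp(3*z) - 4*exp(2*z) + 18*exp(z) + 10)*exp(z)/(9*exp(6*z) + 6*exp(5*z) - 23*exp(4*z) - 20*exp(3*z) + 12*exp(2*z) + 16*exp(z) + 4)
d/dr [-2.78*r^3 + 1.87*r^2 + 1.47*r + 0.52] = -8.34*r^2 + 3.74*r + 1.47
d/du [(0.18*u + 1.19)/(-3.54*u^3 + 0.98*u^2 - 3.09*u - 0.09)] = (1.2744*u^3 + 12.4614*u^2 - 2.3324*u + 3.6609)/(12.5316*u^6 - 6.9384*u^5 + 22.8376*u^4 - 5.4192*u^3 + 9.3717*u^2 + 0.5562*u + 0.0081)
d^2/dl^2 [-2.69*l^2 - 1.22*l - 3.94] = -5.38000000000000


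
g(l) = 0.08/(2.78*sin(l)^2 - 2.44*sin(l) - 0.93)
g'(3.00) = -0.09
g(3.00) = -0.07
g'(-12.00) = -0.02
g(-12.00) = -0.06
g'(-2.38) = -0.08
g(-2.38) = 0.04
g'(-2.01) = -0.02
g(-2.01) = 0.02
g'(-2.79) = -5.68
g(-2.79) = 0.33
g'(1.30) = -0.13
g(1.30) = -0.11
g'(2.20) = 0.08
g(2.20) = -0.07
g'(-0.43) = 1.06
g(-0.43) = 0.14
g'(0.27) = 0.04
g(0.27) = -0.06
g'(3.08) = -0.15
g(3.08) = -0.07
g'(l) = 0.08*(-5.56*sin(l)*cos(l) + 2.44*cos(l))/(2.78*sin(l)^2 - 2.44*sin(l) - 0.93)^2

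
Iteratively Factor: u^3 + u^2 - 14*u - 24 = (u + 2)*(u^2 - u - 12) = (u - 4)*(u + 2)*(u + 3)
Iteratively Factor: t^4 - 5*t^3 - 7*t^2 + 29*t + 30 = (t - 5)*(t^3 - 7*t - 6) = (t - 5)*(t + 2)*(t^2 - 2*t - 3) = (t - 5)*(t + 1)*(t + 2)*(t - 3)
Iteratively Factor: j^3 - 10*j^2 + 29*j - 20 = (j - 1)*(j^2 - 9*j + 20) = (j - 5)*(j - 1)*(j - 4)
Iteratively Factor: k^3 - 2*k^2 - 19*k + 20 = (k + 4)*(k^2 - 6*k + 5) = (k - 1)*(k + 4)*(k - 5)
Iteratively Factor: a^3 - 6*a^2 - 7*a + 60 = (a - 5)*(a^2 - a - 12) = (a - 5)*(a - 4)*(a + 3)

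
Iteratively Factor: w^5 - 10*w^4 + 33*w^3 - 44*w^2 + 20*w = (w - 5)*(w^4 - 5*w^3 + 8*w^2 - 4*w) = (w - 5)*(w - 2)*(w^3 - 3*w^2 + 2*w) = w*(w - 5)*(w - 2)*(w^2 - 3*w + 2) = w*(w - 5)*(w - 2)*(w - 1)*(w - 2)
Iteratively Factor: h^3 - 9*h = (h - 3)*(h^2 + 3*h) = h*(h - 3)*(h + 3)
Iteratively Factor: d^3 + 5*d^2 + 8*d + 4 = (d + 1)*(d^2 + 4*d + 4) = (d + 1)*(d + 2)*(d + 2)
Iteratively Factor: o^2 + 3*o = (o + 3)*(o)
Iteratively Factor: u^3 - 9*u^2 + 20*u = (u)*(u^2 - 9*u + 20) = u*(u - 4)*(u - 5)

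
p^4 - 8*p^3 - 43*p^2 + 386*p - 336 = (p - 8)*(p - 6)*(p - 1)*(p + 7)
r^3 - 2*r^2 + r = r*(r - 1)^2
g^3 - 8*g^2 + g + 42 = (g - 7)*(g - 3)*(g + 2)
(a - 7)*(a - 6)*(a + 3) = a^3 - 10*a^2 + 3*a + 126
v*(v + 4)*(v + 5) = v^3 + 9*v^2 + 20*v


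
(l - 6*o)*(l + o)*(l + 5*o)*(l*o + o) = l^4*o + l^3*o - 31*l^2*o^3 - 30*l*o^4 - 31*l*o^3 - 30*o^4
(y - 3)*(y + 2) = y^2 - y - 6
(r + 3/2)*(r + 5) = r^2 + 13*r/2 + 15/2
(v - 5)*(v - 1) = v^2 - 6*v + 5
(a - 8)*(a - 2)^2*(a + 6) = a^4 - 6*a^3 - 36*a^2 + 184*a - 192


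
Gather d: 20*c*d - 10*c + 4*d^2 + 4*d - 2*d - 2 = -10*c + 4*d^2 + d*(20*c + 2) - 2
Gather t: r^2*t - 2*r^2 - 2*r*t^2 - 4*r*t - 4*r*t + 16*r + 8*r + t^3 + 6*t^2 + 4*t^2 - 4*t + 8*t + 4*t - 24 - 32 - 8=-2*r^2 + 24*r + t^3 + t^2*(10 - 2*r) + t*(r^2 - 8*r + 8) - 64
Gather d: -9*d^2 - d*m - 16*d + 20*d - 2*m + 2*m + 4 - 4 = -9*d^2 + d*(4 - m)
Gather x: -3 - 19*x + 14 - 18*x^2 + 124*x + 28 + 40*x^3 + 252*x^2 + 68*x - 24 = 40*x^3 + 234*x^2 + 173*x + 15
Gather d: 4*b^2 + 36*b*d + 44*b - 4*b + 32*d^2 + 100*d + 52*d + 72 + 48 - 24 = 4*b^2 + 40*b + 32*d^2 + d*(36*b + 152) + 96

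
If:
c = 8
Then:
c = 8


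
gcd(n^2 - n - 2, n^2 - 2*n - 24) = 1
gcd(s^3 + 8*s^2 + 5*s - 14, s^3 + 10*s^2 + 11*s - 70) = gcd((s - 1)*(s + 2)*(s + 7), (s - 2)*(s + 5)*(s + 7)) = s + 7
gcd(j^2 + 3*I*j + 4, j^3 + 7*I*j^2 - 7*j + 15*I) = j - I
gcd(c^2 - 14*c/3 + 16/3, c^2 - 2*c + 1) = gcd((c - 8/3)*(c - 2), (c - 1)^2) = 1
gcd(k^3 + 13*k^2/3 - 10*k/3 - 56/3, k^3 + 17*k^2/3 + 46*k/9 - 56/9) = k^2 + 19*k/3 + 28/3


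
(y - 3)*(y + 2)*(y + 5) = y^3 + 4*y^2 - 11*y - 30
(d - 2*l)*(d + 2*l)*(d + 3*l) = d^3 + 3*d^2*l - 4*d*l^2 - 12*l^3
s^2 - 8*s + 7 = (s - 7)*(s - 1)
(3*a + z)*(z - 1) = 3*a*z - 3*a + z^2 - z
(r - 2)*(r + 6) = r^2 + 4*r - 12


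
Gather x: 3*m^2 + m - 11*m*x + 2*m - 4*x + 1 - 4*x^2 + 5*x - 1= 3*m^2 + 3*m - 4*x^2 + x*(1 - 11*m)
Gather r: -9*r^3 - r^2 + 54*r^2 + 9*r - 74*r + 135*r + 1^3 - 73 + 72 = -9*r^3 + 53*r^2 + 70*r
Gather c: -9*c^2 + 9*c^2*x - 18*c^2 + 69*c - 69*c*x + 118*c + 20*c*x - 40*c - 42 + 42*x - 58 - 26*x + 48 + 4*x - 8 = c^2*(9*x - 27) + c*(147 - 49*x) + 20*x - 60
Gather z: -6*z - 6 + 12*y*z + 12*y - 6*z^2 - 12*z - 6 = 12*y - 6*z^2 + z*(12*y - 18) - 12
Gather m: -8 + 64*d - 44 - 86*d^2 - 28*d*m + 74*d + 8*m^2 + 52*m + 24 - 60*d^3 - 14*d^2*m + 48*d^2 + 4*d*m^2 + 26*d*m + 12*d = -60*d^3 - 38*d^2 + 150*d + m^2*(4*d + 8) + m*(-14*d^2 - 2*d + 52) - 28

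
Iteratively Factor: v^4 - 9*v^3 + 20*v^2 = (v - 4)*(v^3 - 5*v^2) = v*(v - 4)*(v^2 - 5*v) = v^2*(v - 4)*(v - 5)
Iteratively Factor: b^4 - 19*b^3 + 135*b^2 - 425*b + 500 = (b - 5)*(b^3 - 14*b^2 + 65*b - 100) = (b - 5)^2*(b^2 - 9*b + 20) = (b - 5)^3*(b - 4)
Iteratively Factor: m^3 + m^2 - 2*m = (m)*(m^2 + m - 2) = m*(m - 1)*(m + 2)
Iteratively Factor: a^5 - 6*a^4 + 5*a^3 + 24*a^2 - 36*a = (a)*(a^4 - 6*a^3 + 5*a^2 + 24*a - 36) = a*(a + 2)*(a^3 - 8*a^2 + 21*a - 18) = a*(a - 3)*(a + 2)*(a^2 - 5*a + 6) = a*(a - 3)^2*(a + 2)*(a - 2)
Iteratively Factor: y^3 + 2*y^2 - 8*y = (y)*(y^2 + 2*y - 8) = y*(y - 2)*(y + 4)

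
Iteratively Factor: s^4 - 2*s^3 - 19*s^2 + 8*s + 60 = (s + 2)*(s^3 - 4*s^2 - 11*s + 30) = (s + 2)*(s + 3)*(s^2 - 7*s + 10) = (s - 2)*(s + 2)*(s + 3)*(s - 5)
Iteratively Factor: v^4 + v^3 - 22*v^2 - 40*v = (v + 2)*(v^3 - v^2 - 20*v) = v*(v + 2)*(v^2 - v - 20) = v*(v + 2)*(v + 4)*(v - 5)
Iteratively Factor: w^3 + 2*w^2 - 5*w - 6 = (w - 2)*(w^2 + 4*w + 3) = (w - 2)*(w + 3)*(w + 1)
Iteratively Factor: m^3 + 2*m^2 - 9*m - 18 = (m + 3)*(m^2 - m - 6) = (m + 2)*(m + 3)*(m - 3)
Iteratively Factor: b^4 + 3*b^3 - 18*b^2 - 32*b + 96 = (b + 4)*(b^3 - b^2 - 14*b + 24) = (b - 2)*(b + 4)*(b^2 + b - 12) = (b - 3)*(b - 2)*(b + 4)*(b + 4)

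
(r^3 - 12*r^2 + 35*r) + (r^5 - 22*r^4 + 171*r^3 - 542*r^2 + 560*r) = r^5 - 22*r^4 + 172*r^3 - 554*r^2 + 595*r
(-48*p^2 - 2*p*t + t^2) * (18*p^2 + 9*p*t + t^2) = -864*p^4 - 468*p^3*t - 48*p^2*t^2 + 7*p*t^3 + t^4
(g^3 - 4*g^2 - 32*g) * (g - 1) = g^4 - 5*g^3 - 28*g^2 + 32*g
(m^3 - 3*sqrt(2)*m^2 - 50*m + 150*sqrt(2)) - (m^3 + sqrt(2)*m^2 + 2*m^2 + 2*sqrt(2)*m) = -4*sqrt(2)*m^2 - 2*m^2 - 50*m - 2*sqrt(2)*m + 150*sqrt(2)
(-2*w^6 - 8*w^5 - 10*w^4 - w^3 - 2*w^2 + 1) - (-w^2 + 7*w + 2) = -2*w^6 - 8*w^5 - 10*w^4 - w^3 - w^2 - 7*w - 1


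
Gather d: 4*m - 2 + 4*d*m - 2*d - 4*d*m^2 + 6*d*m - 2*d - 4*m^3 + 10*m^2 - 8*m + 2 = d*(-4*m^2 + 10*m - 4) - 4*m^3 + 10*m^2 - 4*m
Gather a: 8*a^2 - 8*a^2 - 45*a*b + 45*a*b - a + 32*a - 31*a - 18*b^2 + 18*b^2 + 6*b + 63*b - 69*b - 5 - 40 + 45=0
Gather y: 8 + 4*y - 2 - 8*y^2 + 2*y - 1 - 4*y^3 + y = -4*y^3 - 8*y^2 + 7*y + 5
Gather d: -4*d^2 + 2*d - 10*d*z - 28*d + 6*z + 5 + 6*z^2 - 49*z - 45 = -4*d^2 + d*(-10*z - 26) + 6*z^2 - 43*z - 40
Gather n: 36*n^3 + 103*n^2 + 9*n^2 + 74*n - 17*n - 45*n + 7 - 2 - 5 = 36*n^3 + 112*n^2 + 12*n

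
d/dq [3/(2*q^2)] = -3/q^3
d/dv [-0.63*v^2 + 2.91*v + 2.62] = 2.91 - 1.26*v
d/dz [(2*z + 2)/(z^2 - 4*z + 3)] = 2*(z^2 - 4*z - 2*(z - 2)*(z + 1) + 3)/(z^2 - 4*z + 3)^2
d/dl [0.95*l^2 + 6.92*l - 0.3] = 1.9*l + 6.92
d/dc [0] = 0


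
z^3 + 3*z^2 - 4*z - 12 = (z - 2)*(z + 2)*(z + 3)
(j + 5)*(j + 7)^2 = j^3 + 19*j^2 + 119*j + 245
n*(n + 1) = n^2 + n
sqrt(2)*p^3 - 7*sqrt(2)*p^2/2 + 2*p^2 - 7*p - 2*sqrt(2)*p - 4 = (p - 4)*(p + sqrt(2))*(sqrt(2)*p + sqrt(2)/2)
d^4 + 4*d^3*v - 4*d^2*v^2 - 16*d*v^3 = d*(d - 2*v)*(d + 2*v)*(d + 4*v)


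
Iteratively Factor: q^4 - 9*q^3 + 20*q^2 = (q - 4)*(q^3 - 5*q^2) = q*(q - 4)*(q^2 - 5*q) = q*(q - 5)*(q - 4)*(q)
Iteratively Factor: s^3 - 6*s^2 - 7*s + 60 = (s - 4)*(s^2 - 2*s - 15) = (s - 5)*(s - 4)*(s + 3)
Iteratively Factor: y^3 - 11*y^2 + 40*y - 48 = (y - 3)*(y^2 - 8*y + 16) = (y - 4)*(y - 3)*(y - 4)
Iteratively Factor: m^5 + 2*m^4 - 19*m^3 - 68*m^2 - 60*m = (m + 3)*(m^4 - m^3 - 16*m^2 - 20*m) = (m - 5)*(m + 3)*(m^3 + 4*m^2 + 4*m) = (m - 5)*(m + 2)*(m + 3)*(m^2 + 2*m) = m*(m - 5)*(m + 2)*(m + 3)*(m + 2)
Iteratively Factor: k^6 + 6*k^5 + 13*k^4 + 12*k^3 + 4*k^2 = (k + 1)*(k^5 + 5*k^4 + 8*k^3 + 4*k^2) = (k + 1)^2*(k^4 + 4*k^3 + 4*k^2) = k*(k + 1)^2*(k^3 + 4*k^2 + 4*k) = k*(k + 1)^2*(k + 2)*(k^2 + 2*k) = k^2*(k + 1)^2*(k + 2)*(k + 2)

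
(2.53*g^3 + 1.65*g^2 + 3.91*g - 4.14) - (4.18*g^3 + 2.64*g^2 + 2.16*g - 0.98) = -1.65*g^3 - 0.99*g^2 + 1.75*g - 3.16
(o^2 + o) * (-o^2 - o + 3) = -o^4 - 2*o^3 + 2*o^2 + 3*o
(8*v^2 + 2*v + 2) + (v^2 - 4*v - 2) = 9*v^2 - 2*v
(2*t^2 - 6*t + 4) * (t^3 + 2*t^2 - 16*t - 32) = 2*t^5 - 2*t^4 - 40*t^3 + 40*t^2 + 128*t - 128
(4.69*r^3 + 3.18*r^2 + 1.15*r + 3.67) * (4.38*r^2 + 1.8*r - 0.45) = 20.5422*r^5 + 22.3704*r^4 + 8.6505*r^3 + 16.7136*r^2 + 6.0885*r - 1.6515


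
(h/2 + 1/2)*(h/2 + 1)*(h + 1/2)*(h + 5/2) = h^4/4 + 3*h^3/2 + 49*h^2/16 + 39*h/16 + 5/8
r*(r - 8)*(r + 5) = r^3 - 3*r^2 - 40*r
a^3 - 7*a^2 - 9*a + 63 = (a - 7)*(a - 3)*(a + 3)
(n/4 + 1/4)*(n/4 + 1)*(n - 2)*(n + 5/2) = n^4/16 + 11*n^3/32 + 3*n^2/32 - 23*n/16 - 5/4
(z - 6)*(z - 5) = z^2 - 11*z + 30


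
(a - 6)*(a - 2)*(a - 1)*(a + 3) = a^4 - 6*a^3 - 7*a^2 + 48*a - 36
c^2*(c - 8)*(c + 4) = c^4 - 4*c^3 - 32*c^2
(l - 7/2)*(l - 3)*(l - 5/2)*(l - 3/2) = l^4 - 21*l^3/2 + 161*l^2/4 - 531*l/8 + 315/8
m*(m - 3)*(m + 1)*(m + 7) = m^4 + 5*m^3 - 17*m^2 - 21*m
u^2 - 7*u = u*(u - 7)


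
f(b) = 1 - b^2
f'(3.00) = -6.00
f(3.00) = -8.00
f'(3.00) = -6.00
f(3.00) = -8.00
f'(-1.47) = 2.94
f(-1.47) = -1.16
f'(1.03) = -2.06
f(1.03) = -0.06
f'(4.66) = -9.32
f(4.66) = -20.72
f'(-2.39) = 4.78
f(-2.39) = -4.71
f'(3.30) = -6.60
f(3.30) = -9.89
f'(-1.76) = 3.52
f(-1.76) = -2.10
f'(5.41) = -10.82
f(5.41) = -28.27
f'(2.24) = -4.48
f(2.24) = -4.02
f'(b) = -2*b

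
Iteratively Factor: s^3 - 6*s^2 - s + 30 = (s + 2)*(s^2 - 8*s + 15) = (s - 5)*(s + 2)*(s - 3)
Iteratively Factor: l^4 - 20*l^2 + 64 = (l - 4)*(l^3 + 4*l^2 - 4*l - 16) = (l - 4)*(l + 2)*(l^2 + 2*l - 8) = (l - 4)*(l + 2)*(l + 4)*(l - 2)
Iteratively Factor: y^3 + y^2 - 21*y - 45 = (y - 5)*(y^2 + 6*y + 9) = (y - 5)*(y + 3)*(y + 3)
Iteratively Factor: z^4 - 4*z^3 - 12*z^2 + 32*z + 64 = (z + 2)*(z^3 - 6*z^2 + 32) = (z - 4)*(z + 2)*(z^2 - 2*z - 8) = (z - 4)^2*(z + 2)*(z + 2)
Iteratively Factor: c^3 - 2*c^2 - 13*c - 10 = (c + 1)*(c^2 - 3*c - 10) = (c - 5)*(c + 1)*(c + 2)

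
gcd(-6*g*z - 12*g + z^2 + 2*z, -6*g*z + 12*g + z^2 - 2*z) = -6*g + z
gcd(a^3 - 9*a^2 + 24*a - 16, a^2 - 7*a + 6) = a - 1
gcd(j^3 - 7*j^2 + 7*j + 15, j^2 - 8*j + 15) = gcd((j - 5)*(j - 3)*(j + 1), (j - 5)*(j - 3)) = j^2 - 8*j + 15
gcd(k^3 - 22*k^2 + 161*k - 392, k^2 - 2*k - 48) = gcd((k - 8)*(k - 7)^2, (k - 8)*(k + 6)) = k - 8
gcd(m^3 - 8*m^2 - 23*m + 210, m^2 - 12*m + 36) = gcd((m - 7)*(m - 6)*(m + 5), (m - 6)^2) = m - 6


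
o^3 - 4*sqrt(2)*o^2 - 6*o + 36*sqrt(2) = (o - 3*sqrt(2))^2*(o + 2*sqrt(2))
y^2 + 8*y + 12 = (y + 2)*(y + 6)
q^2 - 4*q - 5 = (q - 5)*(q + 1)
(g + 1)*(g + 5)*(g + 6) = g^3 + 12*g^2 + 41*g + 30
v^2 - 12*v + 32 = (v - 8)*(v - 4)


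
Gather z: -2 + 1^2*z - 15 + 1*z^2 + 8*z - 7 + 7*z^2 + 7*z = 8*z^2 + 16*z - 24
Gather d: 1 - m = 1 - m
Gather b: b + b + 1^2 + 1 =2*b + 2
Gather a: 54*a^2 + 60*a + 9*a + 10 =54*a^2 + 69*a + 10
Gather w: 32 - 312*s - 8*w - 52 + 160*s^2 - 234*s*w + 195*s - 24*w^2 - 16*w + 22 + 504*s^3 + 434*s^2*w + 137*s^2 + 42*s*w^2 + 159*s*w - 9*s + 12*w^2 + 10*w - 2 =504*s^3 + 297*s^2 - 126*s + w^2*(42*s - 12) + w*(434*s^2 - 75*s - 14)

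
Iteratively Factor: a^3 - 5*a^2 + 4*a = (a - 1)*(a^2 - 4*a) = (a - 4)*(a - 1)*(a)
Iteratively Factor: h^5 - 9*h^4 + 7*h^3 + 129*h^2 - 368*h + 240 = (h + 4)*(h^4 - 13*h^3 + 59*h^2 - 107*h + 60) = (h - 1)*(h + 4)*(h^3 - 12*h^2 + 47*h - 60) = (h - 4)*(h - 1)*(h + 4)*(h^2 - 8*h + 15) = (h - 4)*(h - 3)*(h - 1)*(h + 4)*(h - 5)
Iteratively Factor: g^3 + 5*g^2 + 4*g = (g + 4)*(g^2 + g) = (g + 1)*(g + 4)*(g)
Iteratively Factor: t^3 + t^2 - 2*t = (t)*(t^2 + t - 2) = t*(t - 1)*(t + 2)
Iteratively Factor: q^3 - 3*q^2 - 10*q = (q - 5)*(q^2 + 2*q) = q*(q - 5)*(q + 2)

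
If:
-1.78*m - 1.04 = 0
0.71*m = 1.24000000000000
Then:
No Solution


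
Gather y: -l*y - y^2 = -l*y - y^2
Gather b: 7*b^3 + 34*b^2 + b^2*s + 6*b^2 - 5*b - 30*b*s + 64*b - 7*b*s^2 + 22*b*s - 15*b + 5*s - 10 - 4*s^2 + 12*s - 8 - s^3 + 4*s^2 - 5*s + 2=7*b^3 + b^2*(s + 40) + b*(-7*s^2 - 8*s + 44) - s^3 + 12*s - 16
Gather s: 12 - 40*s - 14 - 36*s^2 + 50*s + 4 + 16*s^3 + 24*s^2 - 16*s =16*s^3 - 12*s^2 - 6*s + 2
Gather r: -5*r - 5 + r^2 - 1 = r^2 - 5*r - 6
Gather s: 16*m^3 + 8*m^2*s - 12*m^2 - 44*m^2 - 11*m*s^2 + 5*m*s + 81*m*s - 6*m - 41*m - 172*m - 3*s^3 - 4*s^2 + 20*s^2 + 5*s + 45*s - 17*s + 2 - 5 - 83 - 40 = 16*m^3 - 56*m^2 - 219*m - 3*s^3 + s^2*(16 - 11*m) + s*(8*m^2 + 86*m + 33) - 126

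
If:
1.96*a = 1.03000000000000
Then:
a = 0.53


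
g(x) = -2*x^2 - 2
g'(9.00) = -36.00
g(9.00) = -164.00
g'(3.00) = -12.00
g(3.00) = -20.00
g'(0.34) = -1.36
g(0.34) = -2.23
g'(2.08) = -8.32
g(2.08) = -10.65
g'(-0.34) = 1.36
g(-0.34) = -2.23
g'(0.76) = -3.04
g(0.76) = -3.16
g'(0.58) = -2.32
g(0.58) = -2.67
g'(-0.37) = 1.48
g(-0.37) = -2.27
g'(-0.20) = 0.80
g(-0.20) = -2.08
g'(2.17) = -8.68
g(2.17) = -11.42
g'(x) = -4*x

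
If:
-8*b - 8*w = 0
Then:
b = -w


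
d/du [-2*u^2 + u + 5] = 1 - 4*u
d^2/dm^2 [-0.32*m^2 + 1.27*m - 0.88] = -0.640000000000000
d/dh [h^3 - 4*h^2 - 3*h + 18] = 3*h^2 - 8*h - 3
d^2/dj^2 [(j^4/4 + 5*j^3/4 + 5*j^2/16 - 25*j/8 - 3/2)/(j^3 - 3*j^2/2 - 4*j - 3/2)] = 15*(2*j^3 + 3*j^2 + 12*j - 5)/(4*(j^6 - 6*j^5 + 3*j^4 + 28*j^3 - 9*j^2 - 54*j - 27))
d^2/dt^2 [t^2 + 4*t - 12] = 2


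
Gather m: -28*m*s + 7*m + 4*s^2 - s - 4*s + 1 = m*(7 - 28*s) + 4*s^2 - 5*s + 1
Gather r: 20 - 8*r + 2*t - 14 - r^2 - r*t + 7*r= -r^2 + r*(-t - 1) + 2*t + 6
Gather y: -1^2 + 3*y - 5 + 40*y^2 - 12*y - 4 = 40*y^2 - 9*y - 10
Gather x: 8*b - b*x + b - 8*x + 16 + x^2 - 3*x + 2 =9*b + x^2 + x*(-b - 11) + 18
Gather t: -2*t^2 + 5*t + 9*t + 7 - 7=-2*t^2 + 14*t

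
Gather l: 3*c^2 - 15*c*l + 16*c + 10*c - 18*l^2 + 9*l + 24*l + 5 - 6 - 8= 3*c^2 + 26*c - 18*l^2 + l*(33 - 15*c) - 9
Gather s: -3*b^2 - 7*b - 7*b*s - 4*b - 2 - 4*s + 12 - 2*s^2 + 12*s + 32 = -3*b^2 - 11*b - 2*s^2 + s*(8 - 7*b) + 42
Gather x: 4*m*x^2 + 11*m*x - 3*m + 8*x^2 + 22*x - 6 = -3*m + x^2*(4*m + 8) + x*(11*m + 22) - 6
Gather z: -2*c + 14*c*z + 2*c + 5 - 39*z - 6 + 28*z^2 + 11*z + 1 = 28*z^2 + z*(14*c - 28)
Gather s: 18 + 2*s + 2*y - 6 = 2*s + 2*y + 12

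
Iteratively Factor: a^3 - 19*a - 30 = (a - 5)*(a^2 + 5*a + 6) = (a - 5)*(a + 2)*(a + 3)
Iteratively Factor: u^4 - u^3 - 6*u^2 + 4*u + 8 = (u + 1)*(u^3 - 2*u^2 - 4*u + 8) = (u - 2)*(u + 1)*(u^2 - 4) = (u - 2)*(u + 1)*(u + 2)*(u - 2)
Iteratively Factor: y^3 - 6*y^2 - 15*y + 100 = (y + 4)*(y^2 - 10*y + 25) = (y - 5)*(y + 4)*(y - 5)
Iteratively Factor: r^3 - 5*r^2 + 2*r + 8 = (r - 4)*(r^2 - r - 2) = (r - 4)*(r - 2)*(r + 1)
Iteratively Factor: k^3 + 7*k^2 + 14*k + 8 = (k + 2)*(k^2 + 5*k + 4) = (k + 1)*(k + 2)*(k + 4)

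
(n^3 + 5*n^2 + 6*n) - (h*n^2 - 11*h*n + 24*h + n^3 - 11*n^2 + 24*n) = -h*n^2 + 11*h*n - 24*h + 16*n^2 - 18*n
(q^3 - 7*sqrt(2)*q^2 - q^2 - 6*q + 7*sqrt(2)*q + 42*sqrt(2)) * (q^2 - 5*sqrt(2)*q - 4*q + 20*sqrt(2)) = q^5 - 12*sqrt(2)*q^4 - 5*q^4 + 68*q^3 + 60*sqrt(2)*q^3 - 326*q^2 + 24*sqrt(2)*q^2 - 288*sqrt(2)*q - 140*q + 1680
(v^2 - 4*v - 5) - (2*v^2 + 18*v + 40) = -v^2 - 22*v - 45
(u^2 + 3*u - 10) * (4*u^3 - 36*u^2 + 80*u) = 4*u^5 - 24*u^4 - 68*u^3 + 600*u^2 - 800*u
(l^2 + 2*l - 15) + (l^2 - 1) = 2*l^2 + 2*l - 16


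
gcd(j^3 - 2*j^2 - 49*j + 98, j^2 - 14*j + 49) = j - 7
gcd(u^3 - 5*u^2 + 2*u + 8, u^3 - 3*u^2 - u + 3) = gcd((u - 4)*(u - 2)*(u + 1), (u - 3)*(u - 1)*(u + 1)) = u + 1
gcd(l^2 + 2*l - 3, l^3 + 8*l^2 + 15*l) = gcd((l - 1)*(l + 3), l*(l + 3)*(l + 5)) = l + 3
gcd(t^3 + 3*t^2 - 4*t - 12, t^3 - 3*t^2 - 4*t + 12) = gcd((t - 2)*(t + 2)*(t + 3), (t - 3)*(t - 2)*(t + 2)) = t^2 - 4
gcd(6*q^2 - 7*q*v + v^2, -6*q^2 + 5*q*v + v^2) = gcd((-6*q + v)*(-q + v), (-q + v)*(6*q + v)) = q - v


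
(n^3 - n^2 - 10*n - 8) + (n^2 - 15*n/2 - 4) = n^3 - 35*n/2 - 12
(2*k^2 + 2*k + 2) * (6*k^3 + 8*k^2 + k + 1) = 12*k^5 + 28*k^4 + 30*k^3 + 20*k^2 + 4*k + 2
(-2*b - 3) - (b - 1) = -3*b - 2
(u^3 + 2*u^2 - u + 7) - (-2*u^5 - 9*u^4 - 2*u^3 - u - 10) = 2*u^5 + 9*u^4 + 3*u^3 + 2*u^2 + 17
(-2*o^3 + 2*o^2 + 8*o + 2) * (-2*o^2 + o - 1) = 4*o^5 - 6*o^4 - 12*o^3 + 2*o^2 - 6*o - 2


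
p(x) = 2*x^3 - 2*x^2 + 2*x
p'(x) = 6*x^2 - 4*x + 2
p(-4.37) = -213.84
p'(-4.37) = 134.06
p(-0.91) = -4.98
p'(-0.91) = 10.61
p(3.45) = 65.22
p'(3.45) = 59.62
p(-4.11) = -180.86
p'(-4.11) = 119.79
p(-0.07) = -0.15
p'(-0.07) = 2.31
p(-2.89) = -70.76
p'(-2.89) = 63.67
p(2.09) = 13.70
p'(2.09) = 19.85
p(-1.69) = -18.75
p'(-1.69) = 25.90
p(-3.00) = -78.00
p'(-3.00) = 68.00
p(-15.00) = -7230.00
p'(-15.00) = 1412.00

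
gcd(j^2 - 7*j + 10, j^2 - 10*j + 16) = j - 2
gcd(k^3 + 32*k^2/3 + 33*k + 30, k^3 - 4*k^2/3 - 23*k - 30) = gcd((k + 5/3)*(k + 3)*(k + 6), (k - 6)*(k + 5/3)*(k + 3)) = k^2 + 14*k/3 + 5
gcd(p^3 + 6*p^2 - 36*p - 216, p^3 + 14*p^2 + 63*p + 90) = p + 6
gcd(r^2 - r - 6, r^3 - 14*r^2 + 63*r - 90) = r - 3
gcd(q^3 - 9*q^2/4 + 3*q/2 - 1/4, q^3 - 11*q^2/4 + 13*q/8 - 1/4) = q - 1/4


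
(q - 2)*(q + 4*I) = q^2 - 2*q + 4*I*q - 8*I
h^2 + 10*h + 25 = (h + 5)^2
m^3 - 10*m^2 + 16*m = m*(m - 8)*(m - 2)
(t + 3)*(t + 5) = t^2 + 8*t + 15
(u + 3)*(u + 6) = u^2 + 9*u + 18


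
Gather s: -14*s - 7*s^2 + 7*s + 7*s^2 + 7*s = 0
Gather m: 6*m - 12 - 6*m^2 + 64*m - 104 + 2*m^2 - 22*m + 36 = -4*m^2 + 48*m - 80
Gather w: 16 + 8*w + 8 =8*w + 24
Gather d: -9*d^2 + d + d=-9*d^2 + 2*d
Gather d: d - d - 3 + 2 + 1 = 0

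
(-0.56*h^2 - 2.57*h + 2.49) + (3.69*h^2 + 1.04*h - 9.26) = 3.13*h^2 - 1.53*h - 6.77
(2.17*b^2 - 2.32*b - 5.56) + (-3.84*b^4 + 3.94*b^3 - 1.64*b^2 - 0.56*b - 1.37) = -3.84*b^4 + 3.94*b^3 + 0.53*b^2 - 2.88*b - 6.93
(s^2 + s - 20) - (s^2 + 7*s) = -6*s - 20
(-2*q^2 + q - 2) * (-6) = 12*q^2 - 6*q + 12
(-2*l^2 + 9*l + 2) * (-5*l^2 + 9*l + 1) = 10*l^4 - 63*l^3 + 69*l^2 + 27*l + 2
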